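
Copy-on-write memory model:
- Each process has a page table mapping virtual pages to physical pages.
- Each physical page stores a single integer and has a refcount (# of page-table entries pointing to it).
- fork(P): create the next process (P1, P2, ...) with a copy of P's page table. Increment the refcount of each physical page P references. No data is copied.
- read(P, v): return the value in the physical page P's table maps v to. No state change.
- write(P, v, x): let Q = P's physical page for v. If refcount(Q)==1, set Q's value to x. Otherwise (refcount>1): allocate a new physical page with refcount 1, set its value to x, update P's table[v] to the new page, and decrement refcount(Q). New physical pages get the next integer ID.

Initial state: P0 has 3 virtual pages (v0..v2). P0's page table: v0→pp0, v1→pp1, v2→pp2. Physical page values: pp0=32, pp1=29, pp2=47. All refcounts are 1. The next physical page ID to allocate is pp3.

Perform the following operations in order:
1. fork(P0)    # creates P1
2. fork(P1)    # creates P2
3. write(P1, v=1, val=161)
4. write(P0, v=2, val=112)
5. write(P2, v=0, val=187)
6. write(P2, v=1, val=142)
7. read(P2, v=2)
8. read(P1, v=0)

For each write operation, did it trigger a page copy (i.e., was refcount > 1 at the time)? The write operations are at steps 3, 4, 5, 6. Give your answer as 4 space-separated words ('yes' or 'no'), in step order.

Op 1: fork(P0) -> P1. 3 ppages; refcounts: pp0:2 pp1:2 pp2:2
Op 2: fork(P1) -> P2. 3 ppages; refcounts: pp0:3 pp1:3 pp2:3
Op 3: write(P1, v1, 161). refcount(pp1)=3>1 -> COPY to pp3. 4 ppages; refcounts: pp0:3 pp1:2 pp2:3 pp3:1
Op 4: write(P0, v2, 112). refcount(pp2)=3>1 -> COPY to pp4. 5 ppages; refcounts: pp0:3 pp1:2 pp2:2 pp3:1 pp4:1
Op 5: write(P2, v0, 187). refcount(pp0)=3>1 -> COPY to pp5. 6 ppages; refcounts: pp0:2 pp1:2 pp2:2 pp3:1 pp4:1 pp5:1
Op 6: write(P2, v1, 142). refcount(pp1)=2>1 -> COPY to pp6. 7 ppages; refcounts: pp0:2 pp1:1 pp2:2 pp3:1 pp4:1 pp5:1 pp6:1
Op 7: read(P2, v2) -> 47. No state change.
Op 8: read(P1, v0) -> 32. No state change.

yes yes yes yes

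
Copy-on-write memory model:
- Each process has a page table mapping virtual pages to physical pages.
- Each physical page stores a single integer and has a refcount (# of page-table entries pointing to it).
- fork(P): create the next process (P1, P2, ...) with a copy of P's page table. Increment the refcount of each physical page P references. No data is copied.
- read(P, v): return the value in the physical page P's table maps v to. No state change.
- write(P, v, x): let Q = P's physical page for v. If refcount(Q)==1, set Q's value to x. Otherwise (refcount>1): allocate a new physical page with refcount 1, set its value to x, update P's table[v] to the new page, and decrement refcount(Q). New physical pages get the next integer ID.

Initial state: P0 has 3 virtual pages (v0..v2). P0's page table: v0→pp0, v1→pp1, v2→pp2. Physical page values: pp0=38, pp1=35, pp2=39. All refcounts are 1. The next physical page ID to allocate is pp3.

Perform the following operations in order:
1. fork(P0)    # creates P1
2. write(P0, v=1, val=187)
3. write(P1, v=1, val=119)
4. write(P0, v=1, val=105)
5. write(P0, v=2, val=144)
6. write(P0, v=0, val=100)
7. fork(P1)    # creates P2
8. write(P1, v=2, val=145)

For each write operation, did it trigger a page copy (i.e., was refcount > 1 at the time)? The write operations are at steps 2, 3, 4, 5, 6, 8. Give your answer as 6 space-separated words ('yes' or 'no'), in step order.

Op 1: fork(P0) -> P1. 3 ppages; refcounts: pp0:2 pp1:2 pp2:2
Op 2: write(P0, v1, 187). refcount(pp1)=2>1 -> COPY to pp3. 4 ppages; refcounts: pp0:2 pp1:1 pp2:2 pp3:1
Op 3: write(P1, v1, 119). refcount(pp1)=1 -> write in place. 4 ppages; refcounts: pp0:2 pp1:1 pp2:2 pp3:1
Op 4: write(P0, v1, 105). refcount(pp3)=1 -> write in place. 4 ppages; refcounts: pp0:2 pp1:1 pp2:2 pp3:1
Op 5: write(P0, v2, 144). refcount(pp2)=2>1 -> COPY to pp4. 5 ppages; refcounts: pp0:2 pp1:1 pp2:1 pp3:1 pp4:1
Op 6: write(P0, v0, 100). refcount(pp0)=2>1 -> COPY to pp5. 6 ppages; refcounts: pp0:1 pp1:1 pp2:1 pp3:1 pp4:1 pp5:1
Op 7: fork(P1) -> P2. 6 ppages; refcounts: pp0:2 pp1:2 pp2:2 pp3:1 pp4:1 pp5:1
Op 8: write(P1, v2, 145). refcount(pp2)=2>1 -> COPY to pp6. 7 ppages; refcounts: pp0:2 pp1:2 pp2:1 pp3:1 pp4:1 pp5:1 pp6:1

yes no no yes yes yes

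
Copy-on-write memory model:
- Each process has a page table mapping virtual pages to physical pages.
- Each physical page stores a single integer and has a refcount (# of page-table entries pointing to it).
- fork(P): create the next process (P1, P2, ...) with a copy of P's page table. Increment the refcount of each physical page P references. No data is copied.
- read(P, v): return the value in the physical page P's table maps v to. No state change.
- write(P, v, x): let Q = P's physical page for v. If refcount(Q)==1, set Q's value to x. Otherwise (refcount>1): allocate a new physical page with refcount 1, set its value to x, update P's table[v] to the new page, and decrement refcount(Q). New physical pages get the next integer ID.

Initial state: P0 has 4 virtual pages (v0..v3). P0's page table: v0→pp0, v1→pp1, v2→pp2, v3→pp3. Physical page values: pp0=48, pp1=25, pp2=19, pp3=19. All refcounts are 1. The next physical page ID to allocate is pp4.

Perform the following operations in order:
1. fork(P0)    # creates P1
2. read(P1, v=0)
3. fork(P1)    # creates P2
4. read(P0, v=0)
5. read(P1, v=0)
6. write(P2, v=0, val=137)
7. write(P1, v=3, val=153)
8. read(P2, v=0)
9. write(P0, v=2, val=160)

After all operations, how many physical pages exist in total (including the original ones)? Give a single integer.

Op 1: fork(P0) -> P1. 4 ppages; refcounts: pp0:2 pp1:2 pp2:2 pp3:2
Op 2: read(P1, v0) -> 48. No state change.
Op 3: fork(P1) -> P2. 4 ppages; refcounts: pp0:3 pp1:3 pp2:3 pp3:3
Op 4: read(P0, v0) -> 48. No state change.
Op 5: read(P1, v0) -> 48. No state change.
Op 6: write(P2, v0, 137). refcount(pp0)=3>1 -> COPY to pp4. 5 ppages; refcounts: pp0:2 pp1:3 pp2:3 pp3:3 pp4:1
Op 7: write(P1, v3, 153). refcount(pp3)=3>1 -> COPY to pp5. 6 ppages; refcounts: pp0:2 pp1:3 pp2:3 pp3:2 pp4:1 pp5:1
Op 8: read(P2, v0) -> 137. No state change.
Op 9: write(P0, v2, 160). refcount(pp2)=3>1 -> COPY to pp6. 7 ppages; refcounts: pp0:2 pp1:3 pp2:2 pp3:2 pp4:1 pp5:1 pp6:1

Answer: 7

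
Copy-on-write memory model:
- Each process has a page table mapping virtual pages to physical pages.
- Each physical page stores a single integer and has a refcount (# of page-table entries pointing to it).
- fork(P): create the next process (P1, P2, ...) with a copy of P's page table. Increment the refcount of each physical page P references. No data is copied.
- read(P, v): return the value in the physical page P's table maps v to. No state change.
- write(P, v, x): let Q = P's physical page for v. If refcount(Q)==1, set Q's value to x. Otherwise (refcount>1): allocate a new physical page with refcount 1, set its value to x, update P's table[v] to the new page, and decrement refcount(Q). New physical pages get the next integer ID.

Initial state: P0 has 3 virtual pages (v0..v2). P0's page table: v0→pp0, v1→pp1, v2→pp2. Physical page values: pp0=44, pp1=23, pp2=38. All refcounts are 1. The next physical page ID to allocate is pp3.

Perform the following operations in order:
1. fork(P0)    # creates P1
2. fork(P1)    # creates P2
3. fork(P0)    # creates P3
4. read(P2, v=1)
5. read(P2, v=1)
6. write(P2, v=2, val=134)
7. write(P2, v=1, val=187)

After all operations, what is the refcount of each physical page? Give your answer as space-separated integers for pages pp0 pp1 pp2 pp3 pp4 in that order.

Op 1: fork(P0) -> P1. 3 ppages; refcounts: pp0:2 pp1:2 pp2:2
Op 2: fork(P1) -> P2. 3 ppages; refcounts: pp0:3 pp1:3 pp2:3
Op 3: fork(P0) -> P3. 3 ppages; refcounts: pp0:4 pp1:4 pp2:4
Op 4: read(P2, v1) -> 23. No state change.
Op 5: read(P2, v1) -> 23. No state change.
Op 6: write(P2, v2, 134). refcount(pp2)=4>1 -> COPY to pp3. 4 ppages; refcounts: pp0:4 pp1:4 pp2:3 pp3:1
Op 7: write(P2, v1, 187). refcount(pp1)=4>1 -> COPY to pp4. 5 ppages; refcounts: pp0:4 pp1:3 pp2:3 pp3:1 pp4:1

Answer: 4 3 3 1 1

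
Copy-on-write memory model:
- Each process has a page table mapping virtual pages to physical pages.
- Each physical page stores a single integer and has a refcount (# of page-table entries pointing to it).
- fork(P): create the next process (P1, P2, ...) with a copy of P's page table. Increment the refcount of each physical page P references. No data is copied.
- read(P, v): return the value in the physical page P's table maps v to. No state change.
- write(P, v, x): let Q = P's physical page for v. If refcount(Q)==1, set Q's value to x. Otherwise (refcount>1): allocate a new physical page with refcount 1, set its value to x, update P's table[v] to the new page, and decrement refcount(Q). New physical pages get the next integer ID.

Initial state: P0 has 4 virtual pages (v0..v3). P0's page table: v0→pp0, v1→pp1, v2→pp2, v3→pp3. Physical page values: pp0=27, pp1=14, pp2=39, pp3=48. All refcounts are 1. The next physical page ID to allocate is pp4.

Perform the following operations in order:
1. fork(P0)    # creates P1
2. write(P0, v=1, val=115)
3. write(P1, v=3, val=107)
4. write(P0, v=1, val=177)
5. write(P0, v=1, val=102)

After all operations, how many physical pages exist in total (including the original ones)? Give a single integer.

Answer: 6

Derivation:
Op 1: fork(P0) -> P1. 4 ppages; refcounts: pp0:2 pp1:2 pp2:2 pp3:2
Op 2: write(P0, v1, 115). refcount(pp1)=2>1 -> COPY to pp4. 5 ppages; refcounts: pp0:2 pp1:1 pp2:2 pp3:2 pp4:1
Op 3: write(P1, v3, 107). refcount(pp3)=2>1 -> COPY to pp5. 6 ppages; refcounts: pp0:2 pp1:1 pp2:2 pp3:1 pp4:1 pp5:1
Op 4: write(P0, v1, 177). refcount(pp4)=1 -> write in place. 6 ppages; refcounts: pp0:2 pp1:1 pp2:2 pp3:1 pp4:1 pp5:1
Op 5: write(P0, v1, 102). refcount(pp4)=1 -> write in place. 6 ppages; refcounts: pp0:2 pp1:1 pp2:2 pp3:1 pp4:1 pp5:1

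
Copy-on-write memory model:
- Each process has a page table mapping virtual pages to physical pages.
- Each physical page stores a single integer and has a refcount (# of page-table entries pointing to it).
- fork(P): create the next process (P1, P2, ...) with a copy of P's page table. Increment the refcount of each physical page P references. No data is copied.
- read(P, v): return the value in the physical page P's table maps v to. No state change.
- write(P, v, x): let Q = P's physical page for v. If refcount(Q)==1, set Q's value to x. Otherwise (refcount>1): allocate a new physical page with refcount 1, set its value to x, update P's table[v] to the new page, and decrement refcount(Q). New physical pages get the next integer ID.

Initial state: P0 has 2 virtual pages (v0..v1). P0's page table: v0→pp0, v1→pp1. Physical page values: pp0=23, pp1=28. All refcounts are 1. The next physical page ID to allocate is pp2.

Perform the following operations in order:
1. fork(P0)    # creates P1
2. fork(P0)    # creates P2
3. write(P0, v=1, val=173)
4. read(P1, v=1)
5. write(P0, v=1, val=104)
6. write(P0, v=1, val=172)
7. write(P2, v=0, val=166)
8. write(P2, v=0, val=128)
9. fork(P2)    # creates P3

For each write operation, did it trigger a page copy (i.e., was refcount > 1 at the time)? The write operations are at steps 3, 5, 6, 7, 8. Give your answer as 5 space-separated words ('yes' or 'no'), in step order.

Op 1: fork(P0) -> P1. 2 ppages; refcounts: pp0:2 pp1:2
Op 2: fork(P0) -> P2. 2 ppages; refcounts: pp0:3 pp1:3
Op 3: write(P0, v1, 173). refcount(pp1)=3>1 -> COPY to pp2. 3 ppages; refcounts: pp0:3 pp1:2 pp2:1
Op 4: read(P1, v1) -> 28. No state change.
Op 5: write(P0, v1, 104). refcount(pp2)=1 -> write in place. 3 ppages; refcounts: pp0:3 pp1:2 pp2:1
Op 6: write(P0, v1, 172). refcount(pp2)=1 -> write in place. 3 ppages; refcounts: pp0:3 pp1:2 pp2:1
Op 7: write(P2, v0, 166). refcount(pp0)=3>1 -> COPY to pp3. 4 ppages; refcounts: pp0:2 pp1:2 pp2:1 pp3:1
Op 8: write(P2, v0, 128). refcount(pp3)=1 -> write in place. 4 ppages; refcounts: pp0:2 pp1:2 pp2:1 pp3:1
Op 9: fork(P2) -> P3. 4 ppages; refcounts: pp0:2 pp1:3 pp2:1 pp3:2

yes no no yes no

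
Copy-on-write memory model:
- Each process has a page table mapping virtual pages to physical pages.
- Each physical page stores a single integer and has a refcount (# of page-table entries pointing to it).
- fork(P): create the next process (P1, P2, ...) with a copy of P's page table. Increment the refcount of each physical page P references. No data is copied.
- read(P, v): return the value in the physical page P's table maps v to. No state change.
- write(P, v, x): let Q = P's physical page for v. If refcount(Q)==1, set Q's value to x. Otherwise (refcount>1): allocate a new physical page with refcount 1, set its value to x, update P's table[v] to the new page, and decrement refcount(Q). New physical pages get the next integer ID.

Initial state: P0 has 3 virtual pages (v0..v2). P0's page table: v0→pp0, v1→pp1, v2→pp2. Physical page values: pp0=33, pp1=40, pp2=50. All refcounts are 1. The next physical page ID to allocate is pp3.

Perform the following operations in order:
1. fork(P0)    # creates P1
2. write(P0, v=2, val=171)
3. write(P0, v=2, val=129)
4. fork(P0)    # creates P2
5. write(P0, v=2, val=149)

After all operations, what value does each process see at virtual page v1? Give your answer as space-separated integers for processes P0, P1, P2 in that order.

Op 1: fork(P0) -> P1. 3 ppages; refcounts: pp0:2 pp1:2 pp2:2
Op 2: write(P0, v2, 171). refcount(pp2)=2>1 -> COPY to pp3. 4 ppages; refcounts: pp0:2 pp1:2 pp2:1 pp3:1
Op 3: write(P0, v2, 129). refcount(pp3)=1 -> write in place. 4 ppages; refcounts: pp0:2 pp1:2 pp2:1 pp3:1
Op 4: fork(P0) -> P2. 4 ppages; refcounts: pp0:3 pp1:3 pp2:1 pp3:2
Op 5: write(P0, v2, 149). refcount(pp3)=2>1 -> COPY to pp4. 5 ppages; refcounts: pp0:3 pp1:3 pp2:1 pp3:1 pp4:1
P0: v1 -> pp1 = 40
P1: v1 -> pp1 = 40
P2: v1 -> pp1 = 40

Answer: 40 40 40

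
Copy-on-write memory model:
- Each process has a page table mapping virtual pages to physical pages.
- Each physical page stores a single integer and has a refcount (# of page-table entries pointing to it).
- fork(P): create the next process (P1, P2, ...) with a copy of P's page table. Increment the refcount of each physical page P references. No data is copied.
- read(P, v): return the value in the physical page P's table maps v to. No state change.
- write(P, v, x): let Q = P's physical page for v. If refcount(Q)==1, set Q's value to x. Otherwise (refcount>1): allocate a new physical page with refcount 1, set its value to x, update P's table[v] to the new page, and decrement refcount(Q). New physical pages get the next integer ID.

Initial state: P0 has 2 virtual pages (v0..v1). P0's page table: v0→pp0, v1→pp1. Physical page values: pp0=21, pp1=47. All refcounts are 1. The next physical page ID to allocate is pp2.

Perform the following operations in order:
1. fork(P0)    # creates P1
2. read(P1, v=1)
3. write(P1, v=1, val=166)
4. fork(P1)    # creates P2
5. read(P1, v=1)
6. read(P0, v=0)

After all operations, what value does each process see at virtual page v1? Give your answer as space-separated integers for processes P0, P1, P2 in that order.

Op 1: fork(P0) -> P1. 2 ppages; refcounts: pp0:2 pp1:2
Op 2: read(P1, v1) -> 47. No state change.
Op 3: write(P1, v1, 166). refcount(pp1)=2>1 -> COPY to pp2. 3 ppages; refcounts: pp0:2 pp1:1 pp2:1
Op 4: fork(P1) -> P2. 3 ppages; refcounts: pp0:3 pp1:1 pp2:2
Op 5: read(P1, v1) -> 166. No state change.
Op 6: read(P0, v0) -> 21. No state change.
P0: v1 -> pp1 = 47
P1: v1 -> pp2 = 166
P2: v1 -> pp2 = 166

Answer: 47 166 166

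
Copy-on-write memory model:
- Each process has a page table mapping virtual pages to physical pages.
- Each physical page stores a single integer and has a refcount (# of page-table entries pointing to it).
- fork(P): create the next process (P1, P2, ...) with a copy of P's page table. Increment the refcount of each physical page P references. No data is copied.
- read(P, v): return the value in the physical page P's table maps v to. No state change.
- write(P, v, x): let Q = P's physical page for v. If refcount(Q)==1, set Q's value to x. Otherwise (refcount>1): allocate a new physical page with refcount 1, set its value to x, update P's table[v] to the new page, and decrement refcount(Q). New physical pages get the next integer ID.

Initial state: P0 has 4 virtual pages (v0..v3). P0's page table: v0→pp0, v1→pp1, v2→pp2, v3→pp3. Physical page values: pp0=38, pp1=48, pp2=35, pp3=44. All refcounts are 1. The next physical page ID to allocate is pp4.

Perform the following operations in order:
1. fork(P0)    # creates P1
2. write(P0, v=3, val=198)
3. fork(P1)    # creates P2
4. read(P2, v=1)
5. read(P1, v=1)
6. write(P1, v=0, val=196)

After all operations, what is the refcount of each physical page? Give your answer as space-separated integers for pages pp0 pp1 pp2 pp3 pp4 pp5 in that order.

Answer: 2 3 3 2 1 1

Derivation:
Op 1: fork(P0) -> P1. 4 ppages; refcounts: pp0:2 pp1:2 pp2:2 pp3:2
Op 2: write(P0, v3, 198). refcount(pp3)=2>1 -> COPY to pp4. 5 ppages; refcounts: pp0:2 pp1:2 pp2:2 pp3:1 pp4:1
Op 3: fork(P1) -> P2. 5 ppages; refcounts: pp0:3 pp1:3 pp2:3 pp3:2 pp4:1
Op 4: read(P2, v1) -> 48. No state change.
Op 5: read(P1, v1) -> 48. No state change.
Op 6: write(P1, v0, 196). refcount(pp0)=3>1 -> COPY to pp5. 6 ppages; refcounts: pp0:2 pp1:3 pp2:3 pp3:2 pp4:1 pp5:1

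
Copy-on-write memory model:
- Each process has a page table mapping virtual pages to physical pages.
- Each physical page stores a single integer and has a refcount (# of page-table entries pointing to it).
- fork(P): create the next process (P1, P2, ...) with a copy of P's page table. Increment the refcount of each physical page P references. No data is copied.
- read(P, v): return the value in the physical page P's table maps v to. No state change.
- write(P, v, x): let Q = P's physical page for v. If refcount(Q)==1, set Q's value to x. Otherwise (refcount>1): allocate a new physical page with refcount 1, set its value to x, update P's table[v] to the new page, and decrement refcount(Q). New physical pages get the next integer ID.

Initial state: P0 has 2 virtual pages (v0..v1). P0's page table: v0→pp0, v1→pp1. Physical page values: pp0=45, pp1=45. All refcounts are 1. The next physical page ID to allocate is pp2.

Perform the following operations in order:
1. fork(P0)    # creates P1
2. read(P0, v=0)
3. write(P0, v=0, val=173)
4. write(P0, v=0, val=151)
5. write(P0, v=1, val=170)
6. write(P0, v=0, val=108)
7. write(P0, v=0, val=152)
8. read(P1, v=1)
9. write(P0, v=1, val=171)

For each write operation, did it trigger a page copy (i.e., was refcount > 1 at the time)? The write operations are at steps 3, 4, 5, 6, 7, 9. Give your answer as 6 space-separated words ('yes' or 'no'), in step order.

Op 1: fork(P0) -> P1. 2 ppages; refcounts: pp0:2 pp1:2
Op 2: read(P0, v0) -> 45. No state change.
Op 3: write(P0, v0, 173). refcount(pp0)=2>1 -> COPY to pp2. 3 ppages; refcounts: pp0:1 pp1:2 pp2:1
Op 4: write(P0, v0, 151). refcount(pp2)=1 -> write in place. 3 ppages; refcounts: pp0:1 pp1:2 pp2:1
Op 5: write(P0, v1, 170). refcount(pp1)=2>1 -> COPY to pp3. 4 ppages; refcounts: pp0:1 pp1:1 pp2:1 pp3:1
Op 6: write(P0, v0, 108). refcount(pp2)=1 -> write in place. 4 ppages; refcounts: pp0:1 pp1:1 pp2:1 pp3:1
Op 7: write(P0, v0, 152). refcount(pp2)=1 -> write in place. 4 ppages; refcounts: pp0:1 pp1:1 pp2:1 pp3:1
Op 8: read(P1, v1) -> 45. No state change.
Op 9: write(P0, v1, 171). refcount(pp3)=1 -> write in place. 4 ppages; refcounts: pp0:1 pp1:1 pp2:1 pp3:1

yes no yes no no no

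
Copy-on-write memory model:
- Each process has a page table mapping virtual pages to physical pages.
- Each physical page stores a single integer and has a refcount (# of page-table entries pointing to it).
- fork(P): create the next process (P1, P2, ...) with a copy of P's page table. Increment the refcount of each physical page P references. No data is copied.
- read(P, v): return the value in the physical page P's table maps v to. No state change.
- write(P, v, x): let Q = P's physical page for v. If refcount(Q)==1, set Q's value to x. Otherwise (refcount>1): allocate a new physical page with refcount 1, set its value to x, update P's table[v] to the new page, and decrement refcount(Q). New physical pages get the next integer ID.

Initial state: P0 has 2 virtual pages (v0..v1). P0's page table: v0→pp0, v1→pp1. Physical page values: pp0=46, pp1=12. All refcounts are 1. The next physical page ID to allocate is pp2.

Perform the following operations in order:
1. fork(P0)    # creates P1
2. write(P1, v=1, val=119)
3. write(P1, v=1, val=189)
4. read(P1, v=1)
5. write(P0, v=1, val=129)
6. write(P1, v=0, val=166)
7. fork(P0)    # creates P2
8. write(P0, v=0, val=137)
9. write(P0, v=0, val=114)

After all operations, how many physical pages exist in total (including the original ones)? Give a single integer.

Op 1: fork(P0) -> P1. 2 ppages; refcounts: pp0:2 pp1:2
Op 2: write(P1, v1, 119). refcount(pp1)=2>1 -> COPY to pp2. 3 ppages; refcounts: pp0:2 pp1:1 pp2:1
Op 3: write(P1, v1, 189). refcount(pp2)=1 -> write in place. 3 ppages; refcounts: pp0:2 pp1:1 pp2:1
Op 4: read(P1, v1) -> 189. No state change.
Op 5: write(P0, v1, 129). refcount(pp1)=1 -> write in place. 3 ppages; refcounts: pp0:2 pp1:1 pp2:1
Op 6: write(P1, v0, 166). refcount(pp0)=2>1 -> COPY to pp3. 4 ppages; refcounts: pp0:1 pp1:1 pp2:1 pp3:1
Op 7: fork(P0) -> P2. 4 ppages; refcounts: pp0:2 pp1:2 pp2:1 pp3:1
Op 8: write(P0, v0, 137). refcount(pp0)=2>1 -> COPY to pp4. 5 ppages; refcounts: pp0:1 pp1:2 pp2:1 pp3:1 pp4:1
Op 9: write(P0, v0, 114). refcount(pp4)=1 -> write in place. 5 ppages; refcounts: pp0:1 pp1:2 pp2:1 pp3:1 pp4:1

Answer: 5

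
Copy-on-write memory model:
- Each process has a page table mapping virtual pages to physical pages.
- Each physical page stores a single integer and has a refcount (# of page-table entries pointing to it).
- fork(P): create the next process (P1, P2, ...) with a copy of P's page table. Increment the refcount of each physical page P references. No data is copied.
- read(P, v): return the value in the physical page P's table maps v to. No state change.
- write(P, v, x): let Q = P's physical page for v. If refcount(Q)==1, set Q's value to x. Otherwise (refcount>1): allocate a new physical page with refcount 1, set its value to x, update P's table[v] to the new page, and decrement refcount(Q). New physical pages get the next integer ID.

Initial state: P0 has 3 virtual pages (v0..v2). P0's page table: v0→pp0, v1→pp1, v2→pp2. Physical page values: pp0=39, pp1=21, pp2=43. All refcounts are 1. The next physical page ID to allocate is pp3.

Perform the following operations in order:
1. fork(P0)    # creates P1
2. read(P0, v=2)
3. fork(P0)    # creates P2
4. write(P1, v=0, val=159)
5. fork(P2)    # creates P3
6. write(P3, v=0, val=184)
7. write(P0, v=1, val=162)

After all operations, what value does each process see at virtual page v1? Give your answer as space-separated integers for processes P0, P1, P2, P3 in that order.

Answer: 162 21 21 21

Derivation:
Op 1: fork(P0) -> P1. 3 ppages; refcounts: pp0:2 pp1:2 pp2:2
Op 2: read(P0, v2) -> 43. No state change.
Op 3: fork(P0) -> P2. 3 ppages; refcounts: pp0:3 pp1:3 pp2:3
Op 4: write(P1, v0, 159). refcount(pp0)=3>1 -> COPY to pp3. 4 ppages; refcounts: pp0:2 pp1:3 pp2:3 pp3:1
Op 5: fork(P2) -> P3. 4 ppages; refcounts: pp0:3 pp1:4 pp2:4 pp3:1
Op 6: write(P3, v0, 184). refcount(pp0)=3>1 -> COPY to pp4. 5 ppages; refcounts: pp0:2 pp1:4 pp2:4 pp3:1 pp4:1
Op 7: write(P0, v1, 162). refcount(pp1)=4>1 -> COPY to pp5. 6 ppages; refcounts: pp0:2 pp1:3 pp2:4 pp3:1 pp4:1 pp5:1
P0: v1 -> pp5 = 162
P1: v1 -> pp1 = 21
P2: v1 -> pp1 = 21
P3: v1 -> pp1 = 21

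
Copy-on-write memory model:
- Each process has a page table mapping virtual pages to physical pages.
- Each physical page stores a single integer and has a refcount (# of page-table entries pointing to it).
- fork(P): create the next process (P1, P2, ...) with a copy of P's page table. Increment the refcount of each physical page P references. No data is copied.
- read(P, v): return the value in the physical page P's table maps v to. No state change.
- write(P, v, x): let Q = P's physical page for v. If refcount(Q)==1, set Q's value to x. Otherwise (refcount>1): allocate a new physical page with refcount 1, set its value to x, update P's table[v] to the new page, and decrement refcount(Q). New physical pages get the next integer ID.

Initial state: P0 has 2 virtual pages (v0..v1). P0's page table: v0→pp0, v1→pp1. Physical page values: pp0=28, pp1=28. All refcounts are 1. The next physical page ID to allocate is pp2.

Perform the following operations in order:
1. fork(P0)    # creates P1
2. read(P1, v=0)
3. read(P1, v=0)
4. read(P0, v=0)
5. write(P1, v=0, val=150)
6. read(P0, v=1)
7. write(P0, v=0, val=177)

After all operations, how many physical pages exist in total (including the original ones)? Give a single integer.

Answer: 3

Derivation:
Op 1: fork(P0) -> P1. 2 ppages; refcounts: pp0:2 pp1:2
Op 2: read(P1, v0) -> 28. No state change.
Op 3: read(P1, v0) -> 28. No state change.
Op 4: read(P0, v0) -> 28. No state change.
Op 5: write(P1, v0, 150). refcount(pp0)=2>1 -> COPY to pp2. 3 ppages; refcounts: pp0:1 pp1:2 pp2:1
Op 6: read(P0, v1) -> 28. No state change.
Op 7: write(P0, v0, 177). refcount(pp0)=1 -> write in place. 3 ppages; refcounts: pp0:1 pp1:2 pp2:1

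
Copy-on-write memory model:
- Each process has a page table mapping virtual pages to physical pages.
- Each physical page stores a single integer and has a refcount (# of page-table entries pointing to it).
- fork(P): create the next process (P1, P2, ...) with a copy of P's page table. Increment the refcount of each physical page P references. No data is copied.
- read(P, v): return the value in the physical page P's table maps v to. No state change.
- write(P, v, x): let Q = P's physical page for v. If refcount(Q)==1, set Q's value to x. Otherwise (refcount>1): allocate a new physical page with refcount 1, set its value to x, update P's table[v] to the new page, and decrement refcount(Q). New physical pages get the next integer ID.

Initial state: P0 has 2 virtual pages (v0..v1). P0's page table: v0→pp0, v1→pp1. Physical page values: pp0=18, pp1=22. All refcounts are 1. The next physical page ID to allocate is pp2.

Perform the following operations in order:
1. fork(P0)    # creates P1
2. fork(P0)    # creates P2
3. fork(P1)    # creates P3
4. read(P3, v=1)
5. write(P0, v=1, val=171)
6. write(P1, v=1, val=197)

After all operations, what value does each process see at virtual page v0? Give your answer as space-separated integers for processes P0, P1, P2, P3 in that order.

Op 1: fork(P0) -> P1. 2 ppages; refcounts: pp0:2 pp1:2
Op 2: fork(P0) -> P2. 2 ppages; refcounts: pp0:3 pp1:3
Op 3: fork(P1) -> P3. 2 ppages; refcounts: pp0:4 pp1:4
Op 4: read(P3, v1) -> 22. No state change.
Op 5: write(P0, v1, 171). refcount(pp1)=4>1 -> COPY to pp2. 3 ppages; refcounts: pp0:4 pp1:3 pp2:1
Op 6: write(P1, v1, 197). refcount(pp1)=3>1 -> COPY to pp3. 4 ppages; refcounts: pp0:4 pp1:2 pp2:1 pp3:1
P0: v0 -> pp0 = 18
P1: v0 -> pp0 = 18
P2: v0 -> pp0 = 18
P3: v0 -> pp0 = 18

Answer: 18 18 18 18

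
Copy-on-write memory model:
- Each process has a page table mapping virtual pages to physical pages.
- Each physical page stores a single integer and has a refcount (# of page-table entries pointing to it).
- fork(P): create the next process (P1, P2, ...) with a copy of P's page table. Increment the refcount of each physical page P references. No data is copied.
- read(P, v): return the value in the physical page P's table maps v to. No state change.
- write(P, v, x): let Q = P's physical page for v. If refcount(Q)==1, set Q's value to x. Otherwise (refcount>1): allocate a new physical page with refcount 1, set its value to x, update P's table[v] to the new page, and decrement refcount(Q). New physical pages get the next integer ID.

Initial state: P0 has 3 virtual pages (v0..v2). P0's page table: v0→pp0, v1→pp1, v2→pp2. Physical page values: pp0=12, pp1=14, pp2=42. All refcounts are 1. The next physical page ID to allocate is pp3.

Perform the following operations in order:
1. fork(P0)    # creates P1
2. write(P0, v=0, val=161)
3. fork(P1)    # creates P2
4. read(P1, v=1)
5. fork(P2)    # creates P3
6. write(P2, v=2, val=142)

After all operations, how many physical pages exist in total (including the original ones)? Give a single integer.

Op 1: fork(P0) -> P1. 3 ppages; refcounts: pp0:2 pp1:2 pp2:2
Op 2: write(P0, v0, 161). refcount(pp0)=2>1 -> COPY to pp3. 4 ppages; refcounts: pp0:1 pp1:2 pp2:2 pp3:1
Op 3: fork(P1) -> P2. 4 ppages; refcounts: pp0:2 pp1:3 pp2:3 pp3:1
Op 4: read(P1, v1) -> 14. No state change.
Op 5: fork(P2) -> P3. 4 ppages; refcounts: pp0:3 pp1:4 pp2:4 pp3:1
Op 6: write(P2, v2, 142). refcount(pp2)=4>1 -> COPY to pp4. 5 ppages; refcounts: pp0:3 pp1:4 pp2:3 pp3:1 pp4:1

Answer: 5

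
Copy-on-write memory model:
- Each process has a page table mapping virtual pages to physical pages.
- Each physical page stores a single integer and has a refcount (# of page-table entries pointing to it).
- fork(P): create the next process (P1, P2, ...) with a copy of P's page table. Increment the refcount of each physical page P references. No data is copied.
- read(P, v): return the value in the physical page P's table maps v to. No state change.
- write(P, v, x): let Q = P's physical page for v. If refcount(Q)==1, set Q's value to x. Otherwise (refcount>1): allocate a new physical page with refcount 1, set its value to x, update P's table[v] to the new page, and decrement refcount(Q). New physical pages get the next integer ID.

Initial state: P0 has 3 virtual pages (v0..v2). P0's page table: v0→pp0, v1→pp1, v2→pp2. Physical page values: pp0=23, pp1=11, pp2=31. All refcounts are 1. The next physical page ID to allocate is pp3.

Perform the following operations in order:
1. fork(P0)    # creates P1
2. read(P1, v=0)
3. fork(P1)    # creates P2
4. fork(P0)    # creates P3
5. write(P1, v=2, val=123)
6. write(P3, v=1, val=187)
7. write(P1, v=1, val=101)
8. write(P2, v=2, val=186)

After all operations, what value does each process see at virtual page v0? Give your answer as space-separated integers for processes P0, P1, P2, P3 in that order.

Answer: 23 23 23 23

Derivation:
Op 1: fork(P0) -> P1. 3 ppages; refcounts: pp0:2 pp1:2 pp2:2
Op 2: read(P1, v0) -> 23. No state change.
Op 3: fork(P1) -> P2. 3 ppages; refcounts: pp0:3 pp1:3 pp2:3
Op 4: fork(P0) -> P3. 3 ppages; refcounts: pp0:4 pp1:4 pp2:4
Op 5: write(P1, v2, 123). refcount(pp2)=4>1 -> COPY to pp3. 4 ppages; refcounts: pp0:4 pp1:4 pp2:3 pp3:1
Op 6: write(P3, v1, 187). refcount(pp1)=4>1 -> COPY to pp4. 5 ppages; refcounts: pp0:4 pp1:3 pp2:3 pp3:1 pp4:1
Op 7: write(P1, v1, 101). refcount(pp1)=3>1 -> COPY to pp5. 6 ppages; refcounts: pp0:4 pp1:2 pp2:3 pp3:1 pp4:1 pp5:1
Op 8: write(P2, v2, 186). refcount(pp2)=3>1 -> COPY to pp6. 7 ppages; refcounts: pp0:4 pp1:2 pp2:2 pp3:1 pp4:1 pp5:1 pp6:1
P0: v0 -> pp0 = 23
P1: v0 -> pp0 = 23
P2: v0 -> pp0 = 23
P3: v0 -> pp0 = 23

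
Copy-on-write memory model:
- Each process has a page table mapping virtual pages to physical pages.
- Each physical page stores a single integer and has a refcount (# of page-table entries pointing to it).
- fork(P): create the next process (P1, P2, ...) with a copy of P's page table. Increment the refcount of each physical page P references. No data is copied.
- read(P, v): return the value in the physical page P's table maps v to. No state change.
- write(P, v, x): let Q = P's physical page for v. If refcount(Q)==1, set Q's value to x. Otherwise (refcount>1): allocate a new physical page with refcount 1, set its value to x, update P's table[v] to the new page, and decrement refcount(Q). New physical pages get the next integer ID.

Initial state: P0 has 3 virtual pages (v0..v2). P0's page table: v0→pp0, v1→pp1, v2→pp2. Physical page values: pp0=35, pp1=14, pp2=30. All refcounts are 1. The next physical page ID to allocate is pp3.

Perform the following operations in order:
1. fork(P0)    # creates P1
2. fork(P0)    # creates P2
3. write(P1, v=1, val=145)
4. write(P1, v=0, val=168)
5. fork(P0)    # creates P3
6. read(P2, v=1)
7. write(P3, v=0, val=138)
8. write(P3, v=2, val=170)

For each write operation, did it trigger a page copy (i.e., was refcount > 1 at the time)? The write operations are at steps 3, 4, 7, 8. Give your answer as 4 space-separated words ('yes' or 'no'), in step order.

Op 1: fork(P0) -> P1. 3 ppages; refcounts: pp0:2 pp1:2 pp2:2
Op 2: fork(P0) -> P2. 3 ppages; refcounts: pp0:3 pp1:3 pp2:3
Op 3: write(P1, v1, 145). refcount(pp1)=3>1 -> COPY to pp3. 4 ppages; refcounts: pp0:3 pp1:2 pp2:3 pp3:1
Op 4: write(P1, v0, 168). refcount(pp0)=3>1 -> COPY to pp4. 5 ppages; refcounts: pp0:2 pp1:2 pp2:3 pp3:1 pp4:1
Op 5: fork(P0) -> P3. 5 ppages; refcounts: pp0:3 pp1:3 pp2:4 pp3:1 pp4:1
Op 6: read(P2, v1) -> 14. No state change.
Op 7: write(P3, v0, 138). refcount(pp0)=3>1 -> COPY to pp5. 6 ppages; refcounts: pp0:2 pp1:3 pp2:4 pp3:1 pp4:1 pp5:1
Op 8: write(P3, v2, 170). refcount(pp2)=4>1 -> COPY to pp6. 7 ppages; refcounts: pp0:2 pp1:3 pp2:3 pp3:1 pp4:1 pp5:1 pp6:1

yes yes yes yes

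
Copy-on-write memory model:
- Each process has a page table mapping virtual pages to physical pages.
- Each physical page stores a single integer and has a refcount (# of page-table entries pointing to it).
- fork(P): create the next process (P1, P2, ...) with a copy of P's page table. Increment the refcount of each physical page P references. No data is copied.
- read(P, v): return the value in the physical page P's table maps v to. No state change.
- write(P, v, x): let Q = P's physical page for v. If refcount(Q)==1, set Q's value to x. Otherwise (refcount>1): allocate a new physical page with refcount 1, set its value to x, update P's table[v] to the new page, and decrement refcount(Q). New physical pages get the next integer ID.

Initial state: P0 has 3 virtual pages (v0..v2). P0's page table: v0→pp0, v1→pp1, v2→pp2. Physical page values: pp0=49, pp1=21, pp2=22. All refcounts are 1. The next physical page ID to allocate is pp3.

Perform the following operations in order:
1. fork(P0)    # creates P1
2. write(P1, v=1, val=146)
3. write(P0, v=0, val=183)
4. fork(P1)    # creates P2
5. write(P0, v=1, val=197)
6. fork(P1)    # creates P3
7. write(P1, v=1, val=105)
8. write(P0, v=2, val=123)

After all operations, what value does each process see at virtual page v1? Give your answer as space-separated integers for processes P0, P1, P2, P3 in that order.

Op 1: fork(P0) -> P1. 3 ppages; refcounts: pp0:2 pp1:2 pp2:2
Op 2: write(P1, v1, 146). refcount(pp1)=2>1 -> COPY to pp3. 4 ppages; refcounts: pp0:2 pp1:1 pp2:2 pp3:1
Op 3: write(P0, v0, 183). refcount(pp0)=2>1 -> COPY to pp4. 5 ppages; refcounts: pp0:1 pp1:1 pp2:2 pp3:1 pp4:1
Op 4: fork(P1) -> P2. 5 ppages; refcounts: pp0:2 pp1:1 pp2:3 pp3:2 pp4:1
Op 5: write(P0, v1, 197). refcount(pp1)=1 -> write in place. 5 ppages; refcounts: pp0:2 pp1:1 pp2:3 pp3:2 pp4:1
Op 6: fork(P1) -> P3. 5 ppages; refcounts: pp0:3 pp1:1 pp2:4 pp3:3 pp4:1
Op 7: write(P1, v1, 105). refcount(pp3)=3>1 -> COPY to pp5. 6 ppages; refcounts: pp0:3 pp1:1 pp2:4 pp3:2 pp4:1 pp5:1
Op 8: write(P0, v2, 123). refcount(pp2)=4>1 -> COPY to pp6. 7 ppages; refcounts: pp0:3 pp1:1 pp2:3 pp3:2 pp4:1 pp5:1 pp6:1
P0: v1 -> pp1 = 197
P1: v1 -> pp5 = 105
P2: v1 -> pp3 = 146
P3: v1 -> pp3 = 146

Answer: 197 105 146 146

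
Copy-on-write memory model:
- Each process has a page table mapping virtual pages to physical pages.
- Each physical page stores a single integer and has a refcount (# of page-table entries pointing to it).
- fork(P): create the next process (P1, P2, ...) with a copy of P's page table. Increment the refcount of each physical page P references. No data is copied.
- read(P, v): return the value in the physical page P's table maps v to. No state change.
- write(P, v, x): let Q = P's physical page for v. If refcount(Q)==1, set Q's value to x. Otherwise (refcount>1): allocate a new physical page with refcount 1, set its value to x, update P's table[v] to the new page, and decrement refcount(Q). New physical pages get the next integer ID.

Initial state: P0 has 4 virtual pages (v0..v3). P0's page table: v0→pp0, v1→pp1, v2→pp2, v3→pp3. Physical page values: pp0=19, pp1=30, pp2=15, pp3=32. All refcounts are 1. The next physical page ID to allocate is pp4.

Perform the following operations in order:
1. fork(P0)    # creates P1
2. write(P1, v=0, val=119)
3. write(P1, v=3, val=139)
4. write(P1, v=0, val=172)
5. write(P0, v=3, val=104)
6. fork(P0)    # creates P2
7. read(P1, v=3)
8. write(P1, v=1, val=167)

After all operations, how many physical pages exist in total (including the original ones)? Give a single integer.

Op 1: fork(P0) -> P1. 4 ppages; refcounts: pp0:2 pp1:2 pp2:2 pp3:2
Op 2: write(P1, v0, 119). refcount(pp0)=2>1 -> COPY to pp4. 5 ppages; refcounts: pp0:1 pp1:2 pp2:2 pp3:2 pp4:1
Op 3: write(P1, v3, 139). refcount(pp3)=2>1 -> COPY to pp5. 6 ppages; refcounts: pp0:1 pp1:2 pp2:2 pp3:1 pp4:1 pp5:1
Op 4: write(P1, v0, 172). refcount(pp4)=1 -> write in place. 6 ppages; refcounts: pp0:1 pp1:2 pp2:2 pp3:1 pp4:1 pp5:1
Op 5: write(P0, v3, 104). refcount(pp3)=1 -> write in place. 6 ppages; refcounts: pp0:1 pp1:2 pp2:2 pp3:1 pp4:1 pp5:1
Op 6: fork(P0) -> P2. 6 ppages; refcounts: pp0:2 pp1:3 pp2:3 pp3:2 pp4:1 pp5:1
Op 7: read(P1, v3) -> 139. No state change.
Op 8: write(P1, v1, 167). refcount(pp1)=3>1 -> COPY to pp6. 7 ppages; refcounts: pp0:2 pp1:2 pp2:3 pp3:2 pp4:1 pp5:1 pp6:1

Answer: 7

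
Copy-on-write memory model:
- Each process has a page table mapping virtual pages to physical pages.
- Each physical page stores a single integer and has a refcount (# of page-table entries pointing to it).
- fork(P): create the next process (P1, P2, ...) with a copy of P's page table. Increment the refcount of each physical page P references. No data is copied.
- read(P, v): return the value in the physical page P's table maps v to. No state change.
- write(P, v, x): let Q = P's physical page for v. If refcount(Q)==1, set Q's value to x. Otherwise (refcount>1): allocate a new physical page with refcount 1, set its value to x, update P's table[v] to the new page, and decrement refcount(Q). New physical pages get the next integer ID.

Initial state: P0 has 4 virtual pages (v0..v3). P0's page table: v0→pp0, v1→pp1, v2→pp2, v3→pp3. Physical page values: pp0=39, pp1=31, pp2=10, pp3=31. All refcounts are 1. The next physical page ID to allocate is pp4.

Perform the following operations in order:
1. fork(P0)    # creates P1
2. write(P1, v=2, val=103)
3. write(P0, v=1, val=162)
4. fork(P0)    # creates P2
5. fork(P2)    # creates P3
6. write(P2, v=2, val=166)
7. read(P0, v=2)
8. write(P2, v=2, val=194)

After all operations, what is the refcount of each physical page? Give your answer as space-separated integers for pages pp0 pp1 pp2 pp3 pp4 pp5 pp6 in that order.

Op 1: fork(P0) -> P1. 4 ppages; refcounts: pp0:2 pp1:2 pp2:2 pp3:2
Op 2: write(P1, v2, 103). refcount(pp2)=2>1 -> COPY to pp4. 5 ppages; refcounts: pp0:2 pp1:2 pp2:1 pp3:2 pp4:1
Op 3: write(P0, v1, 162). refcount(pp1)=2>1 -> COPY to pp5. 6 ppages; refcounts: pp0:2 pp1:1 pp2:1 pp3:2 pp4:1 pp5:1
Op 4: fork(P0) -> P2. 6 ppages; refcounts: pp0:3 pp1:1 pp2:2 pp3:3 pp4:1 pp5:2
Op 5: fork(P2) -> P3. 6 ppages; refcounts: pp0:4 pp1:1 pp2:3 pp3:4 pp4:1 pp5:3
Op 6: write(P2, v2, 166). refcount(pp2)=3>1 -> COPY to pp6. 7 ppages; refcounts: pp0:4 pp1:1 pp2:2 pp3:4 pp4:1 pp5:3 pp6:1
Op 7: read(P0, v2) -> 10. No state change.
Op 8: write(P2, v2, 194). refcount(pp6)=1 -> write in place. 7 ppages; refcounts: pp0:4 pp1:1 pp2:2 pp3:4 pp4:1 pp5:3 pp6:1

Answer: 4 1 2 4 1 3 1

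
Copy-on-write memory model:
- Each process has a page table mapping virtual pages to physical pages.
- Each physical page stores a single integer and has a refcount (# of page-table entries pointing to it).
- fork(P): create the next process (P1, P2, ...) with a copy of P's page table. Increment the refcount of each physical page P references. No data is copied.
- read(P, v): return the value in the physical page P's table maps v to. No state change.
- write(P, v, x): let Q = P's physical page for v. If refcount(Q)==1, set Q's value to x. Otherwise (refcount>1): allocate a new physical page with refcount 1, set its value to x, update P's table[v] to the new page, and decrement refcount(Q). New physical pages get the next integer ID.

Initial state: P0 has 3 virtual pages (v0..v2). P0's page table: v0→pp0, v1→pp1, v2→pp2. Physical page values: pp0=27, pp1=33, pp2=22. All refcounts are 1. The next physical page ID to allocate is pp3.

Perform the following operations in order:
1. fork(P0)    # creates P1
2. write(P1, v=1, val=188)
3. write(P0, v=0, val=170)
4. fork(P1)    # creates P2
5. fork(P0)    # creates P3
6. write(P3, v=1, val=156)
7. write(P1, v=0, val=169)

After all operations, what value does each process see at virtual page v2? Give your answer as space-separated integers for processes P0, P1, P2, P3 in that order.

Op 1: fork(P0) -> P1. 3 ppages; refcounts: pp0:2 pp1:2 pp2:2
Op 2: write(P1, v1, 188). refcount(pp1)=2>1 -> COPY to pp3. 4 ppages; refcounts: pp0:2 pp1:1 pp2:2 pp3:1
Op 3: write(P0, v0, 170). refcount(pp0)=2>1 -> COPY to pp4. 5 ppages; refcounts: pp0:1 pp1:1 pp2:2 pp3:1 pp4:1
Op 4: fork(P1) -> P2. 5 ppages; refcounts: pp0:2 pp1:1 pp2:3 pp3:2 pp4:1
Op 5: fork(P0) -> P3. 5 ppages; refcounts: pp0:2 pp1:2 pp2:4 pp3:2 pp4:2
Op 6: write(P3, v1, 156). refcount(pp1)=2>1 -> COPY to pp5. 6 ppages; refcounts: pp0:2 pp1:1 pp2:4 pp3:2 pp4:2 pp5:1
Op 7: write(P1, v0, 169). refcount(pp0)=2>1 -> COPY to pp6. 7 ppages; refcounts: pp0:1 pp1:1 pp2:4 pp3:2 pp4:2 pp5:1 pp6:1
P0: v2 -> pp2 = 22
P1: v2 -> pp2 = 22
P2: v2 -> pp2 = 22
P3: v2 -> pp2 = 22

Answer: 22 22 22 22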